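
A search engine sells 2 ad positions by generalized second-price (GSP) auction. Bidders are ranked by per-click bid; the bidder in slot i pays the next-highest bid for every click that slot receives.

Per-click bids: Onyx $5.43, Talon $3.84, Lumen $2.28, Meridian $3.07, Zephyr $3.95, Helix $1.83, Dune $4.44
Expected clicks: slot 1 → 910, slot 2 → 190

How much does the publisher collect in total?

Per-click bids in order: $5.43 (Onyx) > $4.44 (Dune) > $3.95 (Zephyr) > …
Slot 1: Onyx pays $4.44 × 910 = $4040.40
Slot 2: Dune pays $3.95 × 190 = $750.50
Total = $4790.90

Total revenue: $4790.90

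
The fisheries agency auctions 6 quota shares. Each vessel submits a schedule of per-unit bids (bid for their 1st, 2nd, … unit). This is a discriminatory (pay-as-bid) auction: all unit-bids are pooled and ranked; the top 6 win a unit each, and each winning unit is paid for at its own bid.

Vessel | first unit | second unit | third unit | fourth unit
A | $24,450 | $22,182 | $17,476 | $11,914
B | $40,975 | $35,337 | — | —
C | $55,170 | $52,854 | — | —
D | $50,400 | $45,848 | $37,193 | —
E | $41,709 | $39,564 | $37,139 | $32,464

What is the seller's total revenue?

Total revenue: $286,956

All unit-bids, highest first — top 6: 55,170 (C-1), 52,854 (C-2), 50,400 (D-1), 45,848 (D-2), 41,709 (E-1), 40,975 (B-1)
Next rejected bid: $39,564 (not a price — pay-as-bid).
Each winning unit pays its own bid.
Revenue = 55,170 + 52,854 + 50,400 + 45,848 + 41,709 + 40,975 = $286,956.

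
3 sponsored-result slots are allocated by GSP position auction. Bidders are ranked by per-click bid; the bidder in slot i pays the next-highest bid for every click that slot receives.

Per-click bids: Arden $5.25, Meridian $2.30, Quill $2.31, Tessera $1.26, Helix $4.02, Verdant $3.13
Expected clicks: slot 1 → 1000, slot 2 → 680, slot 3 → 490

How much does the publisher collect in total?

Total revenue: $7280.30

Sorting advertisers: $5.25 (Arden) > $4.02 (Helix) > $3.13 (Verdant) > $2.31 (Quill) > …
Slot 1: Arden pays $4.02 × 1000 = $4020.00
Slot 2: Helix pays $3.13 × 680 = $2128.40
Slot 3: Verdant pays $2.31 × 490 = $1131.90
Total = $7280.30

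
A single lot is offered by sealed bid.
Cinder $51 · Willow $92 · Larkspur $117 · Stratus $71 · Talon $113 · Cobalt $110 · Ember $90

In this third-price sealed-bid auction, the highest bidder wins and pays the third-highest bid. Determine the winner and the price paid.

Sorting bids: 117 (Larkspur) > 113 (Talon) > 110 (Cobalt) > 92 (Willow) > 90 (Ember) > 71 (Stratus) > …
Larkspur wins; payment is bid #3 in the ranking = $110.

Larkspur pays $110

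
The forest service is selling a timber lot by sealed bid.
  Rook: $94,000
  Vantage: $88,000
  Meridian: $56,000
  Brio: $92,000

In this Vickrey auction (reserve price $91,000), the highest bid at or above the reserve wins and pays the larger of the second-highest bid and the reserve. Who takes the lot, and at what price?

Rook pays $92,000

Vickrey auction (reserve price $91,000): the highest bid at or above the reserve wins and pays the larger of the second-highest bid and the reserve.
Sorting bids: 94,000 (Rook) > 92,000 (Brio) > 88,000 (Vantage) > 56,000 (Meridian)
Rook has the top bid at or above the reserve ($94,000).
max(second-highest $92,000, reserve $91,000) = $92,000; the reserve does not bind.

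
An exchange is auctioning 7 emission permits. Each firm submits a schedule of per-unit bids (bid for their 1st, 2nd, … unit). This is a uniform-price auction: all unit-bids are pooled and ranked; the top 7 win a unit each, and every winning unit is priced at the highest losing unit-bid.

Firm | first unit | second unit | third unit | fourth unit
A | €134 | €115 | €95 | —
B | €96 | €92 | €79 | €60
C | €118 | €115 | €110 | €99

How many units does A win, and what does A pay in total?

A: 2 units, pays €190

All unit-bids, highest first — top 7: 134 (A-1), 118 (C-1), 115 (A-2), 115 (C-2), 110 (C-3), 99 (C-4), 96 (B-1)
Highest rejected unit-bid = €95.
A wins 2 unit(s) at €95 each.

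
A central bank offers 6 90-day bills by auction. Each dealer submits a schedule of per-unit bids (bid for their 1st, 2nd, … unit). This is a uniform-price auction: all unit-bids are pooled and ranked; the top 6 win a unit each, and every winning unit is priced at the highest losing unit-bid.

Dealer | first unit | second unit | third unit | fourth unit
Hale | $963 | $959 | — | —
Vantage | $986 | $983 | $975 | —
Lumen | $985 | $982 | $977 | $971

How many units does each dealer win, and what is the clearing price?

Lumen 3, Vantage 3; clearing price $971

Merging the schedules and taking the best 6: 986 (Vantage-1), 985 (Lumen-1), 983 (Vantage-2), 982 (Lumen-2), 977 (Lumen-3), 975 (Vantage-3)
Highest rejected unit-bid = $971.
Allocation: Lumen 3, Vantage 3.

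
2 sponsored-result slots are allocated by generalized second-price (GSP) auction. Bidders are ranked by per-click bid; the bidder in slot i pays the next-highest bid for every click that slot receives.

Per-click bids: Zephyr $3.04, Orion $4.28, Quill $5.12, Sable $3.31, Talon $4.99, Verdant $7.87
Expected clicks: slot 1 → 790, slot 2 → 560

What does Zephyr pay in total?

Ranked by bid: $7.87 (Verdant) > $5.12 (Quill) > $4.99 (Talon) > …
Zephyr ranks below slot 2 → no slot, pays nothing.

Zephyr pays $0.00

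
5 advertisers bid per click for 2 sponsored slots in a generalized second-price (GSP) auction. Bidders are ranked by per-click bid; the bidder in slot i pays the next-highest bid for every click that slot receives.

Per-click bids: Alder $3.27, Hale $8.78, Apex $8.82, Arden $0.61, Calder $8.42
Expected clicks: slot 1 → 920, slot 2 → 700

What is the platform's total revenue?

Total revenue: $13971.60

Per-click bids in order: $8.82 (Apex) > $8.78 (Hale) > $8.42 (Calder) > …
Slot 1: Apex pays $8.78 × 920 = $8077.60
Slot 2: Hale pays $8.42 × 700 = $5894.00
Total = $13971.60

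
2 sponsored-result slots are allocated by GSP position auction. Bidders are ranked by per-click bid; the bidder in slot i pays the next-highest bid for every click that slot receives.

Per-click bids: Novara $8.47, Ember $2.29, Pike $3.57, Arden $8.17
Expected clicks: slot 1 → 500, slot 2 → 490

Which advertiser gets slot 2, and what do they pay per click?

Sorting advertisers: $8.47 (Novara) > $8.17 (Arden) > $3.57 (Pike) > …
Slot 2 goes to the second-ranked bidder, Arden, who pays the next bid down: $3.57/click.

Arden; $3.57 per click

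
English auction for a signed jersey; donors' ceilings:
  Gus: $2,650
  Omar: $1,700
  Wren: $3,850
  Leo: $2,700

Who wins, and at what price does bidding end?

Limits in order: 3,850 (Wren) > 2,700 (Leo) > 2,650 (Gus) > 1,700 (Omar)
Bidding ends when Leo exits at $2,700; Wren takes it.

Wren wins at $2,700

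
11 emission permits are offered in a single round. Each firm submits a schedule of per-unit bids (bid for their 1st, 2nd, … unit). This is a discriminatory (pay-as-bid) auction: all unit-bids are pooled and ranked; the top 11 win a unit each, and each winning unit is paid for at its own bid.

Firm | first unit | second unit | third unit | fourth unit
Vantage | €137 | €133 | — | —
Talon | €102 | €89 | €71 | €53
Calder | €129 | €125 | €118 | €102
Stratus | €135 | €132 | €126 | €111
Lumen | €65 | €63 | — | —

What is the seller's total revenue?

Pooled unit-bids ranked (top 11): 137 (Vantage-1), 135 (Stratus-1), 133 (Vantage-2), 132 (Stratus-2), 129 (Calder-1), 126 (Stratus-3), 125 (Calder-2), 118 (Calder-3), 111 (Stratus-4), 102 (Talon-1), 102 (Calder-4)
Next rejected bid: €89 (not a price — pay-as-bid).
Each winning unit pays its own bid.
Revenue = 137 + 135 + 133 + 132 + 129 + 126 + 125 + 118 + 111 + 102 + 102 = €1,350.

Total revenue: €1,350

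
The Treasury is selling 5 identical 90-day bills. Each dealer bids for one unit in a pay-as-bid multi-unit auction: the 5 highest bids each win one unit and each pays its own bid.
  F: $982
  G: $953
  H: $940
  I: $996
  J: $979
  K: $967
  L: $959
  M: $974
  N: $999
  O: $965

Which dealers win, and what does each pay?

N $999, I $996, F $982, J $979, M $974

Ordering the bids: 999 (N), 996 (I), 982 (F), 979 (J), 974 (M), 967 (K), 965 (O), …
The 5 highest are N, I, F, J, M.
Each winner pays its own bid: N $999, I $996, F $982, J $979, M $974.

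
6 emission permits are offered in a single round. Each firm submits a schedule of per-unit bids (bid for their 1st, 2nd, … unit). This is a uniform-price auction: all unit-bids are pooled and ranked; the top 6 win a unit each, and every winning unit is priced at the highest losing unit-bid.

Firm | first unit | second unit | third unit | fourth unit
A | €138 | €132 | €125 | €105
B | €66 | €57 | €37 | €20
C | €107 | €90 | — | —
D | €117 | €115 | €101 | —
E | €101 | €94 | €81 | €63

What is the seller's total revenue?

Total revenue: €630

Merging the schedules and taking the best 6: 138 (A-1), 132 (A-2), 125 (A-3), 117 (D-1), 115 (D-2), 107 (C-1)
Highest rejected unit-bid = €105.
Allocation: A 3, C 1, D 2. Every unit priced at €105.
Revenue = 6 × 105 = €630.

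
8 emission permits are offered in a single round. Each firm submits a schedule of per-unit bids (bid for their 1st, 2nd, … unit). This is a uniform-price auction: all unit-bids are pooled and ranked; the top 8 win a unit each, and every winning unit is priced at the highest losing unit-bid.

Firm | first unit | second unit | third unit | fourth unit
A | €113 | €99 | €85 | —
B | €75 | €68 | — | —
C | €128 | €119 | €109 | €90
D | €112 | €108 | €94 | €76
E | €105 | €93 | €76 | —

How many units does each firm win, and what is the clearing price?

A 2, C 3, D 2, E 1; clearing price €94

Pooled unit-bids ranked (top 8): 128 (C-1), 119 (C-2), 113 (A-1), 112 (D-1), 109 (C-3), 108 (D-2), 105 (E-1), 99 (A-2)
The (k+1)-th unit-bid is €94.
Allocation: A 2, C 3, D 2, E 1.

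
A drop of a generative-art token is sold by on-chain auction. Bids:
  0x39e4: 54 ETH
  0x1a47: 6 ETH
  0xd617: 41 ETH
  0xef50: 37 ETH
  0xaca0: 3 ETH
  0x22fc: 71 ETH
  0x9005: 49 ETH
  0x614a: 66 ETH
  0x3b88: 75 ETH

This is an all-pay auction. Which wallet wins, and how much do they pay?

0x3b88 pays 75 ETH

Bids ranked: 75 (0x3b88) > 71 (0x22fc) > 66 (0x614a) > 54 (0x39e4) > 49 (0x9005) > 41 (0xd617) > …
0x3b88 is highest and takes the item; every bidder forfeits their bid.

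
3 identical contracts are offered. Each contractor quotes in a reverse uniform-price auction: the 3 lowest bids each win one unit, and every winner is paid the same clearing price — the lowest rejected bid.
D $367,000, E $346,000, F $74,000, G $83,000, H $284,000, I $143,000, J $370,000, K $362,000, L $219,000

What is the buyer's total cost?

Total cost: $657,000

Sorting: 74,000 (F), 83,000 (G), 143,000 (I), 219,000 (L), 284,000 (H), …
Lowest 3: F, G, I.
First losing bid is L's $219,000, which sets the uniform price.
Total cost = 3 × $219,000 = $657,000.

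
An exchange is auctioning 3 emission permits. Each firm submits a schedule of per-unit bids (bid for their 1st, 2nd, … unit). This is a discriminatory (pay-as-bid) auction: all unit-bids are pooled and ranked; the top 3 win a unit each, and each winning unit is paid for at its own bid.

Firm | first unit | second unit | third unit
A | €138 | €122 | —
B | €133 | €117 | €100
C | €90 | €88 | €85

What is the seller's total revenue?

Total revenue: €393

Merging the schedules and taking the best 3: 138 (A-1), 133 (B-1), 122 (A-2)
Next rejected bid: €117 (not a price — pay-as-bid).
Each winning unit pays its own bid.
Revenue = 138 + 133 + 122 = €393.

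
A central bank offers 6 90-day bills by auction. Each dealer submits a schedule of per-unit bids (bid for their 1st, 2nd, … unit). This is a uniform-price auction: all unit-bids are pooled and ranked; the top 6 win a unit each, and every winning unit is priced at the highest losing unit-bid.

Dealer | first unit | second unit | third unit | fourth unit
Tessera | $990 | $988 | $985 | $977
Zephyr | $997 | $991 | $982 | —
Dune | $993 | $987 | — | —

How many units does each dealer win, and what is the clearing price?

Dune 2, Tessera 2, Zephyr 2; clearing price $985

Pooled unit-bids ranked (top 6): 997 (Zephyr-1), 993 (Dune-1), 991 (Zephyr-2), 990 (Tessera-1), 988 (Tessera-2), 987 (Dune-2)
Highest rejected unit-bid = $985.
Allocation: Dune 2, Tessera 2, Zephyr 2.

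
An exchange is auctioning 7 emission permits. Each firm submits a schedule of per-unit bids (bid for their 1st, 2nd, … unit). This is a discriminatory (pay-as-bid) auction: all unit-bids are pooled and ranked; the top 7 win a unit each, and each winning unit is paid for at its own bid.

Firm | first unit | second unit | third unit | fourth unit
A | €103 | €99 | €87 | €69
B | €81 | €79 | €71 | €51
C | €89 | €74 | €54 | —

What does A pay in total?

Merging the schedules and taking the best 7: 103 (A-1), 99 (A-2), 89 (C-1), 87 (A-3), 81 (B-1), 79 (B-2), 74 (C-2)
Next rejected bid: €71 (not a price — pay-as-bid).
A's winning unit-bids: 103 + 99 + 87 = €289.

A pays €289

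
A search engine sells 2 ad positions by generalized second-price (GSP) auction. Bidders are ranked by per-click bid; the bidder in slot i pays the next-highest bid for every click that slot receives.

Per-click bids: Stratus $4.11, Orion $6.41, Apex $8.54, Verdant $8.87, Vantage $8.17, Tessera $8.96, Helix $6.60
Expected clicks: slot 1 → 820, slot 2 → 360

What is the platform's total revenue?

Total revenue: $10347.80

Ranked by bid: $8.96 (Tessera) > $8.87 (Verdant) > $8.54 (Apex) > …
Slot 1: Tessera pays $8.87 × 820 = $7273.40
Slot 2: Verdant pays $8.54 × 360 = $3074.40
Total = $10347.80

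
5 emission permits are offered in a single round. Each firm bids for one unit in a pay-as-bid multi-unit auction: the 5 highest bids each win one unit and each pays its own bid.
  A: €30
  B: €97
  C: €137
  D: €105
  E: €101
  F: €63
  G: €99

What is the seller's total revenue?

Total revenue: €539

Bids ranked high→low: 137 (C), 105 (D), 101 (E), 99 (G), 97 (B), 63 (F), 30 (A)
Top 5: C, D, E, G, B.
Total revenue = 137 + 105 + 101 + 99 + 97 = €539.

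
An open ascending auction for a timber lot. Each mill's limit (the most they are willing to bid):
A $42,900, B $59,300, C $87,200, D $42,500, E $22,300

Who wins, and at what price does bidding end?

C wins at $59,300

Rule: the price rises until one bidder remains; the winner pays the price at which the last rival dropped out.
Limits ranked: 87,200 (C) > 59,300 (B) > 42,900 (A) > 42,500 (D) > 22,300 (E)
Once the price passes $59,300, only C is left; the hammer falls at B's limit of $59,300.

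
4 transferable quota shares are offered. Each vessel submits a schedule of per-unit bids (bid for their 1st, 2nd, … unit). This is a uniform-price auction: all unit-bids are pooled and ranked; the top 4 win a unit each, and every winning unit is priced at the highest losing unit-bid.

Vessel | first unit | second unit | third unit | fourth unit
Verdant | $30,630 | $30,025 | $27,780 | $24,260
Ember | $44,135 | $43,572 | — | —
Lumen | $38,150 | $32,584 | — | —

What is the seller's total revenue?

Total revenue: $122,520

Pooled unit-bids ranked (top 4): 44,135 (Ember-1), 43,572 (Ember-2), 38,150 (Lumen-1), 32,584 (Lumen-2)
The (k+1)-th unit-bid is $30,630.
Allocation: Ember 2, Lumen 2. Every unit priced at $30,630.
Revenue = 4 × 30,630 = $122,520.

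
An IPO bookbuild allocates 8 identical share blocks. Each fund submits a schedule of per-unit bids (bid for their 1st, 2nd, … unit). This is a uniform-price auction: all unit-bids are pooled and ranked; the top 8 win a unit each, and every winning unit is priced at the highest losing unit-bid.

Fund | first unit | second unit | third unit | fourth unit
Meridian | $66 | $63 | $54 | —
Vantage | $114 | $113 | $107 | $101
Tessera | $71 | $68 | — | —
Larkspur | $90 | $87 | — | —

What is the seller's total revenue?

All unit-bids, highest first — top 8: 114 (Vantage-1), 113 (Vantage-2), 107 (Vantage-3), 101 (Vantage-4), 90 (Larkspur-1), 87 (Larkspur-2), 71 (Tessera-1), 68 (Tessera-2)
The (k+1)-th unit-bid is $66.
Allocation: Larkspur 2, Tessera 2, Vantage 4. Every unit priced at $66.
Revenue = 8 × 66 = $528.

Total revenue: $528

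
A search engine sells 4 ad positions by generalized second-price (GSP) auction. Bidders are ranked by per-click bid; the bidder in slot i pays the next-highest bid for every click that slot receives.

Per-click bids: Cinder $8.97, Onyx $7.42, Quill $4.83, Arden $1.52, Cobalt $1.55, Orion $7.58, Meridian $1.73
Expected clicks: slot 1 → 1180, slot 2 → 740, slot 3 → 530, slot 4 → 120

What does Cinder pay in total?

Cinder pays $8944.40

Ranked by bid: $8.97 (Cinder) > $7.58 (Orion) > $7.42 (Onyx) > $4.83 (Quill) > $1.73 (Meridian) > …
Cinder holds slot 1 → pays next bid $7.58 × 1180 clicks = $8944.40.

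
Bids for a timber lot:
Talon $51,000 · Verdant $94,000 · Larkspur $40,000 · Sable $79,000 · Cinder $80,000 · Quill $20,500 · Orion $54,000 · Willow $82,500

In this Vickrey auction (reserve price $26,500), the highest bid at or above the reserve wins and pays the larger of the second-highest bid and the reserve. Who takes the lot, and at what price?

Verdant pays $82,500

Bids in order: 94,000 (Verdant) > 82,500 (Willow) > 80,000 (Cinder) > 79,000 (Sable) > 54,000 (Orion) > 51,000 (Talon) > …
Highest eligible bid: Verdant at $94,000.
max(second-highest $82,500, reserve $26,500) = $82,500; the reserve does not bind.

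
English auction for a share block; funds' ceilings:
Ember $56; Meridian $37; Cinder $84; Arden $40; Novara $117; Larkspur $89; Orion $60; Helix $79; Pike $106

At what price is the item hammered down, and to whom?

Novara wins at $106

Rule: the price rises until one bidder remains; the winner pays the price at which the last rival dropped out.
Limits in order: 117 (Novara) > 106 (Pike) > 89 (Larkspur) > 84 (Cinder) > 79 (Helix) > 60 (Orion) > …
Once the price passes $106, only Novara is left; the hammer falls at Pike's limit of $106.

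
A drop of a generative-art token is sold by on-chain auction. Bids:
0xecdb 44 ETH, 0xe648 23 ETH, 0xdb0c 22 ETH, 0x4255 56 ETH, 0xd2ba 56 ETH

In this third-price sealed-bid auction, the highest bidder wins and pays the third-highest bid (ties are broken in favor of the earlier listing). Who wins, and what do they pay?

0x4255 pays 44 ETH

Rule: the highest bidder wins and pays the third-highest bid.
Bids ranked: 56 (0x4255) > 56 (0xd2ba) > 44 (0xecdb) > 23 (0xe648) > 22 (0xdb0c)
0x4255 and 0xd2ba tie at 56 ETH; tie-break gives it to 0x4255.
0x4255 wins; payment is bid #3 in the ranking = 44 ETH.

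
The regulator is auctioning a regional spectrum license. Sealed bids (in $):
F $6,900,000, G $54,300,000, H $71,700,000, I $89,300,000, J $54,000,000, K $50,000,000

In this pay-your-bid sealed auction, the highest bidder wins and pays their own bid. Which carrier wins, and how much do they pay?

I pays $89,300,000

Bids in order: 89,300,000 (I) > 71,700,000 (H) > 54,300,000 (G) > 54,000,000 (J) > 50,000,000 (K) > 6,900,000 (F)
I has the highest bid and pays exactly that: $89,300,000.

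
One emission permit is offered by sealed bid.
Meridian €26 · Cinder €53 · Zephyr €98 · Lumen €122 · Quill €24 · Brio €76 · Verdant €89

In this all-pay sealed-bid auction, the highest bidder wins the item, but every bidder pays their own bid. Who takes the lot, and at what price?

Lumen pays €122

Bids in order: 122 (Lumen) > 98 (Zephyr) > 89 (Verdant) > 76 (Brio) > 53 (Cinder) > 26 (Meridian) > …
Lumen wins with the top bid; all bids are sunk regardless.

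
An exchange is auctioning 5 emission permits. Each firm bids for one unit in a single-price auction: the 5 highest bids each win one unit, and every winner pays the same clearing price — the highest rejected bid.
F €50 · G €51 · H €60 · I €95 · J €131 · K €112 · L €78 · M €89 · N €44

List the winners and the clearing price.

J, K, I, M, L; each pays €60

Bids ranked high→low: 131 (J), 112 (K), 95 (I), 89 (M), 78 (L), 60 (H), 51 (G), …
Winners (5 units): J, K, I, M, L.
Clearing price = highest rejected bid = €60.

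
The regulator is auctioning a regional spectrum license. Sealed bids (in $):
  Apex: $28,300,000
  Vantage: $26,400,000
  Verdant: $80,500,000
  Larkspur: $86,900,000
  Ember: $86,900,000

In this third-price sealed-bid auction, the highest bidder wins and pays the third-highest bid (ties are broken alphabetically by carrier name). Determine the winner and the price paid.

Bids ranked: 86,900,000 (Ember) > 86,900,000 (Larkspur) > 80,500,000 (Verdant) > 28,300,000 (Apex) > 26,400,000 (Vantage)
Ember and Larkspur tie at $86,900,000; tie-break gives it to Ember.
Ember is highest; pays the third-highest bid, $80,500,000.

Ember pays $80,500,000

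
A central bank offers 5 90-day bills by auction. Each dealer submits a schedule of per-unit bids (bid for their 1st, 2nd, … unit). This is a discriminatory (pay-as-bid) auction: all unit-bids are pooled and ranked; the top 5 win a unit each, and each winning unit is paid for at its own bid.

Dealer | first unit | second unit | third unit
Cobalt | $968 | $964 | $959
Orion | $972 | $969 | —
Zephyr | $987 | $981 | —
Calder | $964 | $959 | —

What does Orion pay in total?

All unit-bids, highest first — top 5: 987 (Zephyr-1), 981 (Zephyr-2), 972 (Orion-1), 969 (Orion-2), 968 (Cobalt-1)
Next rejected bid: $964 (not a price — pay-as-bid).
Orion's winning unit-bids: 972 + 969 = $1,941.

Orion pays $1,941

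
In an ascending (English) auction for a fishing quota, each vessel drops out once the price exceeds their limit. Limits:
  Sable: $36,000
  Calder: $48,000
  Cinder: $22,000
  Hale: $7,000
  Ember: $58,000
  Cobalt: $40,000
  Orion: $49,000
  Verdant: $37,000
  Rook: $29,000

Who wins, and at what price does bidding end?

Rule: the price rises until one bidder remains; the winner pays the price at which the last rival dropped out.
Sorting limits: 58,000 (Ember) > 49,000 (Orion) > 48,000 (Calder) > 40,000 (Cobalt) > 37,000 (Verdant) > 36,000 (Sable) > …
Once the price passes $49,000, only Ember is left; the hammer falls at Orion's limit of $49,000.

Ember wins at $49,000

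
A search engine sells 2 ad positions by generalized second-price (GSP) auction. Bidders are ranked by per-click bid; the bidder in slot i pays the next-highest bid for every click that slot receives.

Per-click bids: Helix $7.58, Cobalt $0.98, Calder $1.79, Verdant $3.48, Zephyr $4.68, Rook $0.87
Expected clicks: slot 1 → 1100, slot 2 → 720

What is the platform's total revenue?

Total revenue: $7653.60

Sorting advertisers: $7.58 (Helix) > $4.68 (Zephyr) > $3.48 (Verdant) > …
Slot 1: Helix pays $4.68 × 1100 = $5148.00
Slot 2: Zephyr pays $3.48 × 720 = $2505.60
Total = $7653.60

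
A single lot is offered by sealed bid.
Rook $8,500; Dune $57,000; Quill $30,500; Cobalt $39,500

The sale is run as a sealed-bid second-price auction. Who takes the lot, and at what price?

Dune pays $39,500

Rule: the highest bidder wins and pays the second-highest bid.
Bids ranked: 57,000 (Dune) > 39,500 (Cobalt) > 30,500 (Quill) > 8,500 (Rook)
Second-price: Dune pays Cobalt's bid of $39,500.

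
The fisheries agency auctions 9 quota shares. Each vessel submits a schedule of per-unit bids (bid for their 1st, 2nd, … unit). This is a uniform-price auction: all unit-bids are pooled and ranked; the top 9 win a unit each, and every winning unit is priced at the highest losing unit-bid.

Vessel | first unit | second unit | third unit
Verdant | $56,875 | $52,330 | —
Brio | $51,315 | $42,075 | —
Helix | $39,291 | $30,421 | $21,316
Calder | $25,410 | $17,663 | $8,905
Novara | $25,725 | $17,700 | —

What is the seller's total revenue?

Total revenue: $159,300

Pooled unit-bids ranked (top 9): 56,875 (Verdant-1), 52,330 (Verdant-2), 51,315 (Brio-1), 42,075 (Brio-2), 39,291 (Helix-1), 30,421 (Helix-2), 25,725 (Novara-1), 25,410 (Calder-1), 21,316 (Helix-3)
First bid not allocated: $17,700.
Allocation: Brio 2, Calder 1, Helix 3, Novara 1, Verdant 2. Every unit priced at $17,700.
Revenue = 9 × 17,700 = $159,300.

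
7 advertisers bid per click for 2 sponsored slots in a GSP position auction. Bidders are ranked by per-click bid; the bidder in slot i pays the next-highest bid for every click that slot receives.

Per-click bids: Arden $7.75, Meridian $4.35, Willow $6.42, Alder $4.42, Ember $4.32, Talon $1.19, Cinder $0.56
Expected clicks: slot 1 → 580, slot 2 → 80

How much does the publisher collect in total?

Total revenue: $4077.20

Per-click bids in order: $7.75 (Arden) > $6.42 (Willow) > $4.42 (Alder) > …
Slot 1: Arden pays $6.42 × 580 = $3723.60
Slot 2: Willow pays $4.42 × 80 = $353.60
Total = $4077.20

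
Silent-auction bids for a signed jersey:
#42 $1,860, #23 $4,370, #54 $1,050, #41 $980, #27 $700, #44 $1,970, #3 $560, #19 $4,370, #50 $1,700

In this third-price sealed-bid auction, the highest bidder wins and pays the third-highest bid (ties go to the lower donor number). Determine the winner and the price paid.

Bids ranked: 4,370 (#19) > 4,370 (#23) > 1,970 (#44) > 1,860 (#42) > 1,700 (#50) > 1,050 (#54) > …
Tie at $4,370 → #19 wins by tie-break.
#19 is highest; pays the third-highest bid, $1,970.

#19 pays $1,970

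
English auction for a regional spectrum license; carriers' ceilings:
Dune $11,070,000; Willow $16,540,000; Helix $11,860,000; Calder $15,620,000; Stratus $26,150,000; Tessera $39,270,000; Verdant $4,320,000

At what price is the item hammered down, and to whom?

Tessera wins at $26,150,000

Limits ranked: 39,270,000 (Tessera) > 26,150,000 (Stratus) > 16,540,000 (Willow) > 15,620,000 (Calder) > 11,860,000 (Helix) > 11,070,000 (Dune) > …
Once the price passes $26,150,000, only Tessera is left; the hammer falls at Stratus's limit of $26,150,000.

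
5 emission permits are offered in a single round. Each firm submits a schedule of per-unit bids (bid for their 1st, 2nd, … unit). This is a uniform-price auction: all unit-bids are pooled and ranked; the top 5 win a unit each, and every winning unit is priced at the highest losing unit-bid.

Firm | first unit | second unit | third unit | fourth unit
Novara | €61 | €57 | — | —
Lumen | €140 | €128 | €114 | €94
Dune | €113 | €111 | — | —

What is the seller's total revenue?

Total revenue: €470

Pooled unit-bids ranked (top 5): 140 (Lumen-1), 128 (Lumen-2), 114 (Lumen-3), 113 (Dune-1), 111 (Dune-2)
The (k+1)-th unit-bid is €94.
Allocation: Dune 2, Lumen 3. Every unit priced at €94.
Revenue = 5 × 94 = €470.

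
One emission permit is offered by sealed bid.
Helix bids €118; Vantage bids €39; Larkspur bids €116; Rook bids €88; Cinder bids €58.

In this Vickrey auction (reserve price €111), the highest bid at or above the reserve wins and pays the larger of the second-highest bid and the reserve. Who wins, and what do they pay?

Helix pays €116

Sorting bids: 118 (Helix) > 116 (Larkspur) > 88 (Rook) > 58 (Cinder) > 39 (Vantage)
Helix has the top bid at or above the reserve (€118).
max(second-highest €116, reserve €111) = €116; the reserve does not bind.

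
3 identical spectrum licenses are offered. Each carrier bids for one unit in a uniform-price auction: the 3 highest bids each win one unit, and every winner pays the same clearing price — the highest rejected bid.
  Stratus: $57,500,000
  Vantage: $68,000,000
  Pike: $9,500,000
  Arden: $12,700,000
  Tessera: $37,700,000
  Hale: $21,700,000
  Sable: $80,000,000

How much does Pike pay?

Sorting: 80,000,000 (Sable), 68,000,000 (Vantage), 57,500,000 (Stratus), 37,700,000 (Tessera), 21,700,000 (Hale), …
The 3 highest are Sable, Vantage, Stratus.
Highest unsuccessful bid: $37,700,000 → clearing price.
Pike does not win → pays $0.

Pike pays $0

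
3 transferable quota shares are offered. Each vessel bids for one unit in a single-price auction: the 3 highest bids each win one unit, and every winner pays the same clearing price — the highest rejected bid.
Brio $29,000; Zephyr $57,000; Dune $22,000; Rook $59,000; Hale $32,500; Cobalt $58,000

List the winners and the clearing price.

Rook, Cobalt, Zephyr; each pays $32,500

Bids ranked high→low: 59,000 (Rook), 58,000 (Cobalt), 57,000 (Zephyr), 32,500 (Hale), 29,000 (Brio), …
The 3 highest are Rook, Cobalt, Zephyr.
Clearing price = highest rejected bid = $32,500.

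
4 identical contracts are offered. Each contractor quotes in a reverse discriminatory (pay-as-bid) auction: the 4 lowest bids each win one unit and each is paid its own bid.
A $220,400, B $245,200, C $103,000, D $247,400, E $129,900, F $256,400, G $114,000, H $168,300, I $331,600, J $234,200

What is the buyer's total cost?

Ordering the bids: 103,000 (C), 114,000 (G), 129,900 (E), 168,300 (H), 220,400 (A), 234,200 (J), …
Lowest 4: C, G, E, H.
Total cost = 103,000 + 114,000 + 129,900 + 168,300 = $515,200.

Total cost: $515,200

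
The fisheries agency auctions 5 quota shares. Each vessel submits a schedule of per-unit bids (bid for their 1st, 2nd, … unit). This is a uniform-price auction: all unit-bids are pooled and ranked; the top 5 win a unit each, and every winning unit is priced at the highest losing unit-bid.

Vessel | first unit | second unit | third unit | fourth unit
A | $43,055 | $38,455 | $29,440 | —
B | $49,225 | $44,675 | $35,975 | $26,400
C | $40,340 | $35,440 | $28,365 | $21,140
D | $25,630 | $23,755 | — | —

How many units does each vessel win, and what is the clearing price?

A 2, B 2, C 1; clearing price $35,975

Merging the schedules and taking the best 5: 49,225 (B-1), 44,675 (B-2), 43,055 (A-1), 40,340 (C-1), 38,455 (A-2)
First bid not allocated: $35,975.
Allocation: A 2, B 2, C 1.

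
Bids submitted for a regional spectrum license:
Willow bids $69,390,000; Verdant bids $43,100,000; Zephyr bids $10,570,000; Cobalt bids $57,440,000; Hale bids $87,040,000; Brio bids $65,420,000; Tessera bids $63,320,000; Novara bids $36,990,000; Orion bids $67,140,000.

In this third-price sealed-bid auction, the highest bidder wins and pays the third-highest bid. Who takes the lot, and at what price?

Rule: the highest bidder wins and pays the third-highest bid.
Sorting bids: 87,040,000 (Hale) > 69,390,000 (Willow) > 67,140,000 (Orion) > 65,420,000 (Brio) > 63,320,000 (Tessera) > 57,440,000 (Cobalt) > …
Hale is highest; pays the third-highest bid, $67,140,000.

Hale pays $67,140,000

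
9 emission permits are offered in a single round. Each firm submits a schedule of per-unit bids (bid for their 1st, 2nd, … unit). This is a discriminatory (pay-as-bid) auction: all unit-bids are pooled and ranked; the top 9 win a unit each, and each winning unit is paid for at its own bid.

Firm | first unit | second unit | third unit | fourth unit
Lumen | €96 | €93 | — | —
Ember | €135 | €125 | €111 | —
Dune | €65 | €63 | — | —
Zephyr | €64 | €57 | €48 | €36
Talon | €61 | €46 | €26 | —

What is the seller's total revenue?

Total revenue: €813

All unit-bids, highest first — top 9: 135 (Ember-1), 125 (Ember-2), 111 (Ember-3), 96 (Lumen-1), 93 (Lumen-2), 65 (Dune-1), 64 (Zephyr-1), 63 (Dune-2), 61 (Talon-1)
Next rejected bid: €57 (not a price — pay-as-bid).
Each winning unit pays its own bid.
Revenue = 135 + 125 + 111 + 96 + 93 + 65 + 64 + 63 + 61 = €813.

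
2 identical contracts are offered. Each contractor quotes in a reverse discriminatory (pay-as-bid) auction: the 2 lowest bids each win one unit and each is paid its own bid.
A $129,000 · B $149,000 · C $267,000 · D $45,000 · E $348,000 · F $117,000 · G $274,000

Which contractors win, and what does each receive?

Ordering the bids: 45,000 (D), 117,000 (F), 129,000 (A), 149,000 (B), …
Lowest 2: D, F.
Each winner is paid its own bid: D $45,000, F $117,000.

D $45,000, F $117,000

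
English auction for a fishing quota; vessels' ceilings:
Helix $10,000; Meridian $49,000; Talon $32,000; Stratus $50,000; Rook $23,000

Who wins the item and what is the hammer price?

Limits in order: 50,000 (Stratus) > 49,000 (Meridian) > 32,000 (Talon) > 23,000 (Rook) > 10,000 (Helix)
Once the price passes $49,000, only Stratus is left; the hammer falls at Meridian's limit of $49,000.

Stratus wins at $49,000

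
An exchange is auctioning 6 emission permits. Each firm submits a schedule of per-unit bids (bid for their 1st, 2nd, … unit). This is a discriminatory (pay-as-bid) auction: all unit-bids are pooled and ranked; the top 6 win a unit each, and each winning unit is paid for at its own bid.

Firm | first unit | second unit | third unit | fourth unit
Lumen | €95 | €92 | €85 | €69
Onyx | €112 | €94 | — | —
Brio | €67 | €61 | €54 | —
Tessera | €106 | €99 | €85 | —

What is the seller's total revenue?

Merging the schedules and taking the best 6: 112 (Onyx-1), 106 (Tessera-1), 99 (Tessera-2), 95 (Lumen-1), 94 (Onyx-2), 92 (Lumen-2)
Next rejected bid: €85 (not a price — pay-as-bid).
Each winning unit pays its own bid.
Revenue = 112 + 106 + 99 + 95 + 94 + 92 = €598.

Total revenue: €598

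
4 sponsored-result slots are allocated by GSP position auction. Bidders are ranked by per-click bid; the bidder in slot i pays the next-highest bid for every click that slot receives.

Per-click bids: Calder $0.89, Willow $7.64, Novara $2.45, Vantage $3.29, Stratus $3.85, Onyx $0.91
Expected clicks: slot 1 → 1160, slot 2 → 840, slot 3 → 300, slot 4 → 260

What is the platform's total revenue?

Sorting advertisers: $7.64 (Willow) > $3.85 (Stratus) > $3.29 (Vantage) > $2.45 (Novara) > $0.91 (Onyx) > …
Slot 1: Willow pays $3.85 × 1160 = $4466.00
Slot 2: Stratus pays $3.29 × 840 = $2763.60
Slot 3: Vantage pays $2.45 × 300 = $735.00
Slot 4: Novara pays $0.91 × 260 = $236.60
Total = $8201.20

Total revenue: $8201.20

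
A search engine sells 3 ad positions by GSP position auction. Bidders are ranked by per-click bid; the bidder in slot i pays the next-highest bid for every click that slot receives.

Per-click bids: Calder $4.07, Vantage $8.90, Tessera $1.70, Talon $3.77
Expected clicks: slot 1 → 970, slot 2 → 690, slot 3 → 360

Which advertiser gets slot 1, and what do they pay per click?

Ranked by bid: $8.90 (Vantage) > $4.07 (Calder) > $3.77 (Talon) > $1.70 (Tessera)
Slot 1 goes to the first-ranked bidder, Vantage, who pays the next bid down: $4.07/click.

Vantage; $4.07 per click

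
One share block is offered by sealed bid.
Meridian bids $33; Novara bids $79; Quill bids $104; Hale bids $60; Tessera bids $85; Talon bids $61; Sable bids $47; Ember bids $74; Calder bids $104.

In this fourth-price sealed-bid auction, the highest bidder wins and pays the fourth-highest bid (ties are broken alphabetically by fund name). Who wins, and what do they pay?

Bids in order: 104 (Calder) > 104 (Quill) > 85 (Tessera) > 79 (Novara) > 74 (Ember) > 61 (Talon) > …
Calder and Quill tie at $104; tie-break gives it to Calder.
Calder is highest; pays the fourth-highest bid, $79.

Calder pays $79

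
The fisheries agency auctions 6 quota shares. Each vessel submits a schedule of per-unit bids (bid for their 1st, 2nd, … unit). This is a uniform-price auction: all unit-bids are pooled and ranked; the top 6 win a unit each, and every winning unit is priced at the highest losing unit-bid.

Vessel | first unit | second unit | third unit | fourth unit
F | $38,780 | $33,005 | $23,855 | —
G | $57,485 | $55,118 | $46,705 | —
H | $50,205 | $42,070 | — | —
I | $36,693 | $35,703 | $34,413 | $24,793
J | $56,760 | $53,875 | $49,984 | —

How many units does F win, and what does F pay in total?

All unit-bids, highest first — top 6: 57,485 (G-1), 56,760 (J-1), 55,118 (G-2), 53,875 (J-2), 50,205 (H-1), 49,984 (J-3)
First bid not allocated: $46,705.
F wins 0 unit(s) at $46,705 each.

F: 0 units, pays $0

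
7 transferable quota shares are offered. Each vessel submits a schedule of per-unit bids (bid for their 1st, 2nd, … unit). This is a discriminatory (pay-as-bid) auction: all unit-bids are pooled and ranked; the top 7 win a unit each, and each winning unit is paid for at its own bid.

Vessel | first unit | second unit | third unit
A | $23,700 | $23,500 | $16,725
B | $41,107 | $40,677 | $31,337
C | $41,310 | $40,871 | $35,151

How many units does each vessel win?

A 1, B 3, C 3

Merging the schedules and taking the best 7: 41,310 (C-1), 41,107 (B-1), 40,871 (C-2), 40,677 (B-2), 35,151 (C-3), 31,337 (B-3), 23,700 (A-1)
Next rejected bid: $23,500 (not a price — pay-as-bid).
Allocation: A 1, B 3, C 3.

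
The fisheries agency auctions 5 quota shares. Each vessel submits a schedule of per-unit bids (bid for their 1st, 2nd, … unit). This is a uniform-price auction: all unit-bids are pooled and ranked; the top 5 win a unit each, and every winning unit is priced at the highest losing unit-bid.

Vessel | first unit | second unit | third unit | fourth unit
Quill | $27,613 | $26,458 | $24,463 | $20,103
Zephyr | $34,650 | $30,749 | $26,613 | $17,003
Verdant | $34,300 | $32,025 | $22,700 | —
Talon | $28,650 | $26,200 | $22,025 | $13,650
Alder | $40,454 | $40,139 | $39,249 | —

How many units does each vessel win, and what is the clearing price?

Merging the schedules and taking the best 5: 40,454 (Alder-1), 40,139 (Alder-2), 39,249 (Alder-3), 34,650 (Zephyr-1), 34,300 (Verdant-1)
First bid not allocated: $32,025.
Allocation: Alder 3, Verdant 1, Zephyr 1.

Alder 3, Verdant 1, Zephyr 1; clearing price $32,025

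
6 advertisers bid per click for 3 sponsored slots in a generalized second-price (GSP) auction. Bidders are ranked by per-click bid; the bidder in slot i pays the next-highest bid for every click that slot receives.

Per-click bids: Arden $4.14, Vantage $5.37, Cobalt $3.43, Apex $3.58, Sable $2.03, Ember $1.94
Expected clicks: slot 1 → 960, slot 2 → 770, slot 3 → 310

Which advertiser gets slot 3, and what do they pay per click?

Ranked by bid: $5.37 (Vantage) > $4.14 (Arden) > $3.58 (Apex) > $3.43 (Cobalt) > …
Slot 3 goes to the third-ranked bidder, Apex, who pays the next bid down: $3.43/click.

Apex; $3.43 per click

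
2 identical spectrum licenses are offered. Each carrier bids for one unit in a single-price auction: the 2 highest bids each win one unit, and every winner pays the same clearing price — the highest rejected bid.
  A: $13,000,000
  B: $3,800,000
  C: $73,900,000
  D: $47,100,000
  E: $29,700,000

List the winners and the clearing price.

Sorting: 73,900,000 (C), 47,100,000 (D), 29,700,000 (E), 13,000,000 (A), …
Winners (2 units): C, D.
First losing bid is E's $29,700,000, which sets the uniform price.

C, D; each pays $29,700,000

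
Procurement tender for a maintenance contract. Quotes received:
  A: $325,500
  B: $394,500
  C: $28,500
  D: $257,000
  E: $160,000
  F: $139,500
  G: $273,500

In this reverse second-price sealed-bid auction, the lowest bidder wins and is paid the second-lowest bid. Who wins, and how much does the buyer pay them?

C is paid $139,500

Rule: the lowest bidder wins and is paid the second-lowest bid.
Bids in order: 28,500 (C) < 139,500 (F) < 160,000 (E) < 257,000 (D) < 273,500 (G) < 325,500 (A) < …
C is lowest; is paid the second-lowest bid, $139,500.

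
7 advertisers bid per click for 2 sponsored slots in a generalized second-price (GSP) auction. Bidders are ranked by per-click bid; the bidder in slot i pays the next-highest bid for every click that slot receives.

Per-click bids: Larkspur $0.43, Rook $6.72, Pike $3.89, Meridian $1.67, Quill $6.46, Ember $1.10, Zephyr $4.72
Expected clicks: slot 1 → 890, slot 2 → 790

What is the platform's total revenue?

Ranked by bid: $6.72 (Rook) > $6.46 (Quill) > $4.72 (Zephyr) > …
Slot 1: Rook pays $6.46 × 890 = $5749.40
Slot 2: Quill pays $4.72 × 790 = $3728.80
Total = $9478.20

Total revenue: $9478.20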